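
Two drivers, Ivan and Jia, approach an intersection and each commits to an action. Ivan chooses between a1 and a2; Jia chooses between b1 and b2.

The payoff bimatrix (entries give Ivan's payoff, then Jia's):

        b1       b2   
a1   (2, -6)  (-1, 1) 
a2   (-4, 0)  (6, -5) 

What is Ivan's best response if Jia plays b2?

a2

Against b2, Ivan earns -1 from a1 and 6 from a2.
So a2 is the best response.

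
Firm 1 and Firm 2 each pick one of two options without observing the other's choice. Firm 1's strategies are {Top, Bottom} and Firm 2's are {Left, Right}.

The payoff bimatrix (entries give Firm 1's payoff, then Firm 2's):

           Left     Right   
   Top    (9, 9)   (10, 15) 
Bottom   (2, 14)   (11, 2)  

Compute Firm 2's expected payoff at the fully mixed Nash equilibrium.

First find x, the probability Firm 1 plays Top, from Firm 2's indifference between Left and Right: 9x + 14(1−x) = 15x + 2(1−x), giving x = 2/3.
Since Firm 2 is indifferent in equilibrium, Firm 2's expected payoff equals the payoff from either column against (2/3, 1/3). Using Left: 9(2/3) + 14(1/3) = 32/3.

32/3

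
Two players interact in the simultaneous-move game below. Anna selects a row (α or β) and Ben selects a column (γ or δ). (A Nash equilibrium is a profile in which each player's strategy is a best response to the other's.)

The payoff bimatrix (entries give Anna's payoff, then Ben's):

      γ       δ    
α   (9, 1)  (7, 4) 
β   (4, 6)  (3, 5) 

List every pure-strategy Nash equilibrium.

(α, γ): Ben prefers δ (4 > 1) — not an equilibrium.
(α, δ): Anna gets 7 ≥ 3 from β, and Ben gets 4 ≥ 1 from γ — Nash equilibrium.
(β, γ): Anna prefers α (9 > 4) — not an equilibrium.
(β, δ): Anna prefers α (7 > 3); Ben prefers γ (6 > 5) — not an equilibrium.

(α, δ)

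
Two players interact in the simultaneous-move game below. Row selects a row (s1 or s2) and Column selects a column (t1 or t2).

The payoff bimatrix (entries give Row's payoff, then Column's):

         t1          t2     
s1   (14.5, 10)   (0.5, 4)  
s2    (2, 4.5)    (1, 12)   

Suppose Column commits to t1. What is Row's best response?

Against t1, Row earns 14.5 from s1 and 2 from s2.
So s1 is the best response.

s1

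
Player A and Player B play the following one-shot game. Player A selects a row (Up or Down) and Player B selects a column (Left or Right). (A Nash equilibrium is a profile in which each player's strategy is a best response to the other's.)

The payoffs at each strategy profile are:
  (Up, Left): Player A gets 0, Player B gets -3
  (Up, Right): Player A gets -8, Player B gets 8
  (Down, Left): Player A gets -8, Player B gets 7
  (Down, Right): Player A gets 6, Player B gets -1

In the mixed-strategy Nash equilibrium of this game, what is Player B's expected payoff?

53/19

First find x, the probability Player A plays Up, from Player B's indifference between Left and Right: −3x + 7(1−x) = 8x − (1−x), giving x = 8/19.
Since Player B is indifferent in equilibrium, Player B's expected payoff equals the payoff from either column against (8/19, 11/19). Using Left: −3(8/19) + 7(11/19) = 53/19.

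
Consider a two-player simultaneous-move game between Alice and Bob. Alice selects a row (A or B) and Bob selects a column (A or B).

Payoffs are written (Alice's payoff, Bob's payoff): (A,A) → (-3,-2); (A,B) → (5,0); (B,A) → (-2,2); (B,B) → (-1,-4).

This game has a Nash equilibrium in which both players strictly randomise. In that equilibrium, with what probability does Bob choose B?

1/7

Let c be the probability that Bob plays A. In a completely mixed equilibrium, Alice must be indifferent between A and B.
Alice's expected payoff from A is −3c + 5(1−c); from B it is −2c − (1−c).
Setting these equal: −8c + 5 = −c − 1, so c = 6/7.
Therefore Bob plays B with probability 1 − 6/7 = 1/7.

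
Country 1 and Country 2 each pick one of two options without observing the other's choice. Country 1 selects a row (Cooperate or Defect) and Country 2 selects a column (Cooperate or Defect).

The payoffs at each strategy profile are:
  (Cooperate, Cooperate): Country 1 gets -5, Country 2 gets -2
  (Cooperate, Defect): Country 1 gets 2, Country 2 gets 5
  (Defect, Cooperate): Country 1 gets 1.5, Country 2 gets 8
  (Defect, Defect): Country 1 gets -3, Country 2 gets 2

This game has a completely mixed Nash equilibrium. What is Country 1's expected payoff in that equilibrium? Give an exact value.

-24/23

First find y, the probability Country 2 plays Cooperate, from Country 1's indifference between Cooperate and Defect: −5y + 2(1−y) = 1.5y − 3(1−y), giving y = 10/23.
Since Country 1 is indifferent in equilibrium, Country 1's expected payoff equals the payoff from either row against (10/23, 13/23). Using Cooperate: −5(10/23) + 2(13/23) = -24/23.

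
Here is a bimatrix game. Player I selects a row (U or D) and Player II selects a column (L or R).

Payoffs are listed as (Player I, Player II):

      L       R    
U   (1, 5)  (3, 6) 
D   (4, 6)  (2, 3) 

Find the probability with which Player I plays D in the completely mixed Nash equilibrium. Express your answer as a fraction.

Let r be the probability that Player I plays U. In a completely mixed equilibrium, Player II must be indifferent between L and R.
Player II's expected payoff from L is 5r + 6(1−r); from R it is 6r + 3(1−r).
Setting these equal: −r + 6 = 3r + 3, so r = 3/4.
Therefore Player I plays D with probability 1 − 3/4 = 1/4.

1/4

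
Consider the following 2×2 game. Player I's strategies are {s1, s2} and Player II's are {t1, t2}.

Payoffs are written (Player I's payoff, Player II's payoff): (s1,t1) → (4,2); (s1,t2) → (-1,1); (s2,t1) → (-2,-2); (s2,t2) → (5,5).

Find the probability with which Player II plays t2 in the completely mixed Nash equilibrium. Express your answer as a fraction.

1/2

Let y be the probability that Player II plays t1. In a completely mixed equilibrium, Player I must be indifferent between s1 and s2.
Player I's expected payoff from s1 is 4y − (1−y); from s2 it is −2y + 5(1−y).
Setting these equal: 5y − 1 = −7y + 5, so y = 1/2.
Therefore Player II plays t2 with probability 1 − 1/2 = 1/2.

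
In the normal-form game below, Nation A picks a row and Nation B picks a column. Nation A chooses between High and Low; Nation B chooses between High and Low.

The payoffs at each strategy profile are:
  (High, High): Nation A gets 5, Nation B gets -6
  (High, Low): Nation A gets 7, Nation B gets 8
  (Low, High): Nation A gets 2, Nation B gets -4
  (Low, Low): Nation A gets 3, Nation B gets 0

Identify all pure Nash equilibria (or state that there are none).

(High, Low)

(High, High): Nation B prefers Low (8 > -6) — not an equilibrium.
(High, Low): Nation A gets 7 ≥ 3 from Low, and Nation B gets 8 ≥ -6 from High — Nash equilibrium.
(Low, High): Nation A prefers High (5 > 2); Nation B prefers Low (0 > -4) — not an equilibrium.
(Low, Low): Nation A prefers High (7 > 3) — not an equilibrium.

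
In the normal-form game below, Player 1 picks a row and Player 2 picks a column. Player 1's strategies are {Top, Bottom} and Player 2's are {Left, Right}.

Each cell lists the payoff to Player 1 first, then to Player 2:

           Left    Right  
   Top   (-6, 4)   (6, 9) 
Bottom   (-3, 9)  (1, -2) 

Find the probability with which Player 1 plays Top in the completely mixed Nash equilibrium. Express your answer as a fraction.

Let x be the probability that Player 1 plays Top. In a completely mixed equilibrium, Player 2 must be indifferent between Left and Right.
Player 2's expected payoff from Left is 4x + 9(1−x); from Right it is 9x − 2(1−x).
Setting these equal: −5x + 9 = 11x − 2, so x = 11/16.

11/16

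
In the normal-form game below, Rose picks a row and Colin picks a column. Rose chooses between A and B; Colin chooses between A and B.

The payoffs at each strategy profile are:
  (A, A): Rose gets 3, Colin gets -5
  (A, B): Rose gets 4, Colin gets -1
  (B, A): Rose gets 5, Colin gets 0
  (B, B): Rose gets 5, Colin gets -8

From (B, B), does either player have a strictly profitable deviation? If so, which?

Rose at (B, B) earns 5; deviating to A yields 4 — not better.
Colin earns -8; deviating to A yields 0 — a strict improvement.
Only Colin has a strictly profitable deviation.

Colin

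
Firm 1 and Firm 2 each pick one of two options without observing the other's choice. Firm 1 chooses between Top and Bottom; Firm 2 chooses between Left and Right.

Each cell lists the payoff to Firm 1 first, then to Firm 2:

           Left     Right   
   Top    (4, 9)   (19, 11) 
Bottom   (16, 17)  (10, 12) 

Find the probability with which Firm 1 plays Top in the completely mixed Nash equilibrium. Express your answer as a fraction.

5/7

Let p be the probability that Firm 1 plays Top. In a completely mixed equilibrium, Firm 2 must be indifferent between Left and Right.
Firm 2's expected payoff from Left is 9p + 17(1−p); from Right it is 11p + 12(1−p).
Setting these equal: −8p + 17 = −p + 12, so p = 5/7.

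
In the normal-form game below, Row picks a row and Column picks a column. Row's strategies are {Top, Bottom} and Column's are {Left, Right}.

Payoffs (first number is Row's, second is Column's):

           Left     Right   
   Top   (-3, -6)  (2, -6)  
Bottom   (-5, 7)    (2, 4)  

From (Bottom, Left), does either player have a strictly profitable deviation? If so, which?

Row at (Bottom, Left) earns -5; deviating to Top yields -3 — a strict improvement.
Column earns 7; deviating to Right yields 4 — not better.
Only Row has a strictly profitable deviation.

Row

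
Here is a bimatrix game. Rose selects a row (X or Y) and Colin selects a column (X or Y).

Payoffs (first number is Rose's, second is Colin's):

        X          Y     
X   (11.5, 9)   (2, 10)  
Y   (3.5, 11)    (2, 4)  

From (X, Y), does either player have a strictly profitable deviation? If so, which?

Rose at (X, Y) earns 2; deviating to Y yields 2 — not better.
Colin earns 10; deviating to X yields 9 — not better.
Neither player can strictly improve; the profile is a Nash equilibrium.

Neither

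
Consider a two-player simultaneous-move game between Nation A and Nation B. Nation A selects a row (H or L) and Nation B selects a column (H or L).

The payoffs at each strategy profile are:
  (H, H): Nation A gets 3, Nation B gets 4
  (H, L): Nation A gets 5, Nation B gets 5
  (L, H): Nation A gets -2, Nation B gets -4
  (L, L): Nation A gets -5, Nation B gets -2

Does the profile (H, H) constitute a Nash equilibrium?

No

At (H, H), Nation A earns 3; switching to L would give -2, so Nation A has no profitable deviation.
Nation B earns 4; switching to L would give 5, so Nation B would deviate.
Since at least one player can profitably deviate, this is not a Nash equilibrium.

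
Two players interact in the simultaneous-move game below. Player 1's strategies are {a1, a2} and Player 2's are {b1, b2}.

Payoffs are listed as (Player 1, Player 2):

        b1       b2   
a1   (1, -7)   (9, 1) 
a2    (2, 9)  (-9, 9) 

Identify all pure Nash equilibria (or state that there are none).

(a1, b1): Player 1 prefers a2 (2 > 1); Player 2 prefers b2 (1 > -7) — not an equilibrium.
(a1, b2): Player 1 gets 9 ≥ -9 from a2, and Player 2 gets 1 ≥ -7 from b1 — Nash equilibrium.
(a2, b1): Player 1 gets 2 ≥ 1 from a1, and Player 2 gets 9 ≥ 9 from b2 — Nash equilibrium.
(a2, b2): Player 1 prefers a1 (9 > -9) — not an equilibrium.

(a1, b2) and (a2, b1)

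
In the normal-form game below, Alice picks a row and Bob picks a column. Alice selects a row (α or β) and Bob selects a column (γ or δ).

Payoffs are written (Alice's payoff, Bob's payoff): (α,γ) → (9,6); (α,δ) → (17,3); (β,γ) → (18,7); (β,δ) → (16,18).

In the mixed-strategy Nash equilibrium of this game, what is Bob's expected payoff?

87/14

First find x, the probability Alice plays α, from Bob's indifference between γ and δ: 6x + 7(1−x) = 3x + 18(1−x), giving x = 11/14.
Since Bob is indifferent in equilibrium, Bob's expected payoff equals the payoff from either column against (11/14, 3/14). Using γ: 6(11/14) + 7(3/14) = 87/14.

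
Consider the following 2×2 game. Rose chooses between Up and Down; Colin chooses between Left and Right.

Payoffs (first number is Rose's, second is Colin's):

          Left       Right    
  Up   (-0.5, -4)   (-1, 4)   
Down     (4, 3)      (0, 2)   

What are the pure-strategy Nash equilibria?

(Down, Left)

(Up, Left): Rose prefers Down (4 > -0.5); Colin prefers Right (4 > -4) — not an equilibrium.
(Up, Right): Rose prefers Down (0 > -1) — not an equilibrium.
(Down, Left): Rose gets 4 ≥ -0.5 from Up, and Colin gets 3 ≥ 2 from Right — Nash equilibrium.
(Down, Right): Colin prefers Left (3 > 2) — not an equilibrium.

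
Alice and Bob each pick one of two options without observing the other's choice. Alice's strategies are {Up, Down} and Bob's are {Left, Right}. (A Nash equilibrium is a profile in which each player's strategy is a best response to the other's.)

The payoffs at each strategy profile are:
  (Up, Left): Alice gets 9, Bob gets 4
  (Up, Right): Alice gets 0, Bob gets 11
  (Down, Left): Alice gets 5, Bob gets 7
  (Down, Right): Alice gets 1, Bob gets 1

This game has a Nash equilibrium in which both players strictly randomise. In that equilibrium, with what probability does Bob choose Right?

Let y be the probability that Bob plays Left. In a completely mixed equilibrium, Alice must be indifferent between Up and Down.
Alice's expected payoff from Up is 9y; from Down it is 5y + (1−y).
Setting these equal: 9y = 4y + 1, so y = 1/5.
Therefore Bob plays Right with probability 1 − 1/5 = 4/5.

4/5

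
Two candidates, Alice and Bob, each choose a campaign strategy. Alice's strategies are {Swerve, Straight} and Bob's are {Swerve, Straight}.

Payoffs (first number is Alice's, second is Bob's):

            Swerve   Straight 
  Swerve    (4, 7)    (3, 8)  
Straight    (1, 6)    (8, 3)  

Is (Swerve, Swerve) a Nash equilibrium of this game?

At (Swerve, Swerve), Alice earns 4; switching to Straight would give 1, so Alice has no profitable deviation.
Bob earns 7; switching to Straight would give 8, so Bob would deviate.
Since at least one player can profitably deviate, this is not a Nash equilibrium.

No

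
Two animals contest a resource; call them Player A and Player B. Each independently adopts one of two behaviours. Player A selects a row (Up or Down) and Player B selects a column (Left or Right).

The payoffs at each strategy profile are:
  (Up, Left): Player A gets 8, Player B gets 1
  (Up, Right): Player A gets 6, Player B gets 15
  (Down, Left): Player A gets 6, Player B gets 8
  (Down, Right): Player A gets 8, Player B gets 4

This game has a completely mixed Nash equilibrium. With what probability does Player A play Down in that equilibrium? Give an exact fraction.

7/9

Let r be the probability that Player A plays Up. In a completely mixed equilibrium, Player B must be indifferent between Left and Right.
Player B's expected payoff from Left is r + 8(1−r); from Right it is 15r + 4(1−r).
Setting these equal: −7r + 8 = 11r + 4, so r = 2/9.
Therefore Player A plays Down with probability 1 − 2/9 = 7/9.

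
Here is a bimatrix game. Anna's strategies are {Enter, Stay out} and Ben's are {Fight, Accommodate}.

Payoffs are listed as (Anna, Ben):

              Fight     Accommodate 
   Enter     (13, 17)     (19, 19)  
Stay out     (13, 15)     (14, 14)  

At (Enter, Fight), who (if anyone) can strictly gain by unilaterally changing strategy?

Anna at (Enter, Fight) earns 13; deviating to Stay out yields 13 — not better.
Ben earns 17; deviating to Accommodate yields 19 — a strict improvement.
Only Ben has a strictly profitable deviation.

Ben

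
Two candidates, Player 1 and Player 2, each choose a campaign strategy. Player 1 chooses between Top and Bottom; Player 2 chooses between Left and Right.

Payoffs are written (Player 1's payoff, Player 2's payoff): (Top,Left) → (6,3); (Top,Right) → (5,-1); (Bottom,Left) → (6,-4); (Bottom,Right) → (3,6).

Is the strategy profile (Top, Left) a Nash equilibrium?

At (Top, Left), Player 1 earns 6; switching to Bottom would give 6, so Player 1 has no profitable deviation.
Player 2 earns 3; switching to Right would give -1, so Player 2 has no profitable deviation.
Neither player can gain by a unilateral deviation, so this profile is a Nash equilibrium.

Yes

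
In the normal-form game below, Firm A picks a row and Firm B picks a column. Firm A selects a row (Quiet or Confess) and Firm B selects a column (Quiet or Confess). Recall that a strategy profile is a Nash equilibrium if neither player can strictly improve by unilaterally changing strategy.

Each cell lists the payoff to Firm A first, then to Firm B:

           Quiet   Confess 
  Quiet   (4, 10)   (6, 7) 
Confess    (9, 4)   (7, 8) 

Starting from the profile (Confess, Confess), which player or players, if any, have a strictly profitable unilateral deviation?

Neither

Firm A at (Confess, Confess) earns 7; deviating to Quiet yields 6 — not better.
Firm B earns 8; deviating to Quiet yields 4 — not better.
Neither player can strictly improve; the profile is a Nash equilibrium.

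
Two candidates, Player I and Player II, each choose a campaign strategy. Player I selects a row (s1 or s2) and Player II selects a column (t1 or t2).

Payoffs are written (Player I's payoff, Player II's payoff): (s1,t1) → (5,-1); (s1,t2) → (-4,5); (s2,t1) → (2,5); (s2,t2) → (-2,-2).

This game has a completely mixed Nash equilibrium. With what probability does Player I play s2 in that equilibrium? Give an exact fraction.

6/13

Let p be the probability that Player I plays s1. In a completely mixed equilibrium, Player II must be indifferent between t1 and t2.
Player II's expected payoff from t1 is −p + 5(1−p); from t2 it is 5p − 2(1−p).
Setting these equal: −6p + 5 = 7p − 2, so p = 7/13.
Therefore Player I plays s2 with probability 1 − 7/13 = 6/13.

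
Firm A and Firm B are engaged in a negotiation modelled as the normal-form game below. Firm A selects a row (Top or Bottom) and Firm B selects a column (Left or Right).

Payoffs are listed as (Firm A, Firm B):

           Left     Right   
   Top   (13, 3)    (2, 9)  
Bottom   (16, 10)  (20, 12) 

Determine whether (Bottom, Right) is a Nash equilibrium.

At (Bottom, Right), Firm A earns 20; switching to Top would give 2, so Firm A has no profitable deviation.
Firm B earns 12; switching to Left would give 10, so Firm B has no profitable deviation.
Neither player can gain by a unilateral deviation, so this profile is a Nash equilibrium.

Yes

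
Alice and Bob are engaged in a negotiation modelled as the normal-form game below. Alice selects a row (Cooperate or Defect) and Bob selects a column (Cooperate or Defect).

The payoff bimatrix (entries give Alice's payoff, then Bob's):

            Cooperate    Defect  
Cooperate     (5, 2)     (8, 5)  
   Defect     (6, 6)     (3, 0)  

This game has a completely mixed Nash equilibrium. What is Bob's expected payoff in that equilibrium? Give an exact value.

First find p, the probability Alice plays Cooperate, from Bob's indifference between Cooperate and Defect: 2p + 6(1−p) = 5p, giving p = 2/3.
Since Bob is indifferent in equilibrium, Bob's expected payoff equals the payoff from either column against (2/3, 1/3). Using Cooperate: 2(2/3) + 6(1/3) = 10/3.

10/3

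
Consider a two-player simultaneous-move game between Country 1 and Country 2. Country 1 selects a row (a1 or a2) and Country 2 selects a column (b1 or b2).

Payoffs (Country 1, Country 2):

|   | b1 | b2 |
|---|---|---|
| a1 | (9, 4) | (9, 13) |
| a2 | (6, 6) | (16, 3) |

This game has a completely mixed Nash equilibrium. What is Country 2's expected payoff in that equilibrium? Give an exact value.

11/2

First find x, the probability Country 1 plays a1, from Country 2's indifference between b1 and b2: 4x + 6(1−x) = 13x + 3(1−x), giving x = 1/4.
Since Country 2 is indifferent in equilibrium, Country 2's expected payoff equals the payoff from either column against (1/4, 3/4). Using b1: 4(1/4) + 6(3/4) = 11/2.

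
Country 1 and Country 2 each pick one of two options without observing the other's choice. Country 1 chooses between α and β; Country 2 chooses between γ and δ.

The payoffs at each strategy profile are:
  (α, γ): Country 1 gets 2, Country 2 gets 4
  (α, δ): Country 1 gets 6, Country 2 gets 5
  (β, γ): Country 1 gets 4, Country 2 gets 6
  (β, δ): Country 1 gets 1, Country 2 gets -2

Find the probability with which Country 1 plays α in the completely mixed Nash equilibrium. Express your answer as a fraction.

8/9

Let x be the probability that Country 1 plays α. In a completely mixed equilibrium, Country 2 must be indifferent between γ and δ.
Country 2's expected payoff from γ is 4x + 6(1−x); from δ it is 5x − 2(1−x).
Setting these equal: −2x + 6 = 7x − 2, so x = 8/9.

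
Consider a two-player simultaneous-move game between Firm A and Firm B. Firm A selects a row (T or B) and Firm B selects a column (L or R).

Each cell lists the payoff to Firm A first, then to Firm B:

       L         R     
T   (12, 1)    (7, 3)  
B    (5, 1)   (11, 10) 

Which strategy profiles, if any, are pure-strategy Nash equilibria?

(T, L): Firm B prefers R (3 > 1) — not an equilibrium.
(T, R): Firm A prefers B (11 > 7) — not an equilibrium.
(B, L): Firm A prefers T (12 > 5); Firm B prefers R (10 > 1) — not an equilibrium.
(B, R): Firm A gets 11 ≥ 7 from T, and Firm B gets 10 ≥ 1 from L — Nash equilibrium.

(B, R)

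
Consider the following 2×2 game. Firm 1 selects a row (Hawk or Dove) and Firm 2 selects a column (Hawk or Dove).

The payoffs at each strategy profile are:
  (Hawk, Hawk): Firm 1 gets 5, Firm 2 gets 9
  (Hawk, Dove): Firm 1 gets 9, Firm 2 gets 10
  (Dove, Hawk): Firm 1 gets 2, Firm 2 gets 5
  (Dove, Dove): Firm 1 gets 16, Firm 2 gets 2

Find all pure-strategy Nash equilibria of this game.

(Hawk, Hawk): Firm 2 prefers Dove (10 > 9) — not an equilibrium.
(Hawk, Dove): Firm 1 prefers Dove (16 > 9) — not an equilibrium.
(Dove, Hawk): Firm 1 prefers Hawk (5 > 2) — not an equilibrium.
(Dove, Dove): Firm 2 prefers Hawk (5 > 2) — not an equilibrium.

none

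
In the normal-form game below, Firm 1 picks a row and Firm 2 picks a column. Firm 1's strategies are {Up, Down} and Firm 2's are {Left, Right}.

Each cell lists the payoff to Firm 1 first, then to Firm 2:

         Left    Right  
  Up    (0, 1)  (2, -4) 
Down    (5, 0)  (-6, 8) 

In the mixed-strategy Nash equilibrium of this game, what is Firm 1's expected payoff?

10/13

First find q, the probability Firm 2 plays Left, from Firm 1's indifference between Up and Down: 2(1−q) = 5q − 6(1−q), giving q = 8/13.
Since Firm 1 is indifferent in equilibrium, Firm 1's expected payoff equals the payoff from either row against (8/13, 5/13). Using Up: 2(5/13) = 10/13.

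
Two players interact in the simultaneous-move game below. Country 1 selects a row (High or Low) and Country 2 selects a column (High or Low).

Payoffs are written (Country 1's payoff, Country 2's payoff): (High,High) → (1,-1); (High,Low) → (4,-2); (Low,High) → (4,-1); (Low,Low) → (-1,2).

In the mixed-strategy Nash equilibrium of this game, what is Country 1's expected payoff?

17/8

First find q, the probability Country 2 plays High, from Country 1's indifference between High and Low: q + 4(1−q) = 4q − (1−q), giving q = 5/8.
Since Country 1 is indifferent in equilibrium, Country 1's expected payoff equals the payoff from either row against (5/8, 3/8). Using High: (5/8) + 4(3/8) = 17/8.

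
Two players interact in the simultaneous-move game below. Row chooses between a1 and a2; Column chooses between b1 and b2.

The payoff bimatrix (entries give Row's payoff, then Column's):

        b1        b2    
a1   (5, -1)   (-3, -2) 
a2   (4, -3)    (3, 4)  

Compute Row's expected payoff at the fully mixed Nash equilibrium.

27/7

First find y, the probability Column plays b1, from Row's indifference between a1 and a2: 5y − 3(1−y) = 4y + 3(1−y), giving y = 6/7.
Since Row is indifferent in equilibrium, Row's expected payoff equals the payoff from either row against (6/7, 1/7). Using a1: 5(6/7) − 3(1/7) = 27/7.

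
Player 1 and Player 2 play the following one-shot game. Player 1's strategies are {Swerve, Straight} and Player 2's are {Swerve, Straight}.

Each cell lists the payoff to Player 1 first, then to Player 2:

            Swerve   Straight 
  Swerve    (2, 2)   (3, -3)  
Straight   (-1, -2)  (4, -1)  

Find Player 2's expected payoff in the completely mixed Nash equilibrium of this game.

First find x, the probability Player 1 plays Swerve, from Player 2's indifference between Swerve and Straight: 2x − 2(1−x) = −3x − (1−x), giving x = 1/6.
Since Player 2 is indifferent in equilibrium, Player 2's expected payoff equals the payoff from either column against (1/6, 5/6). Using Swerve: 2(1/6) − 2(5/6) = -4/3.

-4/3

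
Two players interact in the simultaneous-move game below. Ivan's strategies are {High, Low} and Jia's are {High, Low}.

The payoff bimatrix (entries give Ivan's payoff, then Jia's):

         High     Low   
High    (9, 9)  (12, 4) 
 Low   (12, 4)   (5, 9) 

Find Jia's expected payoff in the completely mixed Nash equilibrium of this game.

First find p, the probability Ivan plays High, from Jia's indifference between High and Low: 9p + 4(1−p) = 4p + 9(1−p), giving p = 1/2.
Since Jia is indifferent in equilibrium, Jia's expected payoff equals the payoff from either column against (1/2, 1/2). Using High: 9(1/2) + 4(1/2) = 13/2.

13/2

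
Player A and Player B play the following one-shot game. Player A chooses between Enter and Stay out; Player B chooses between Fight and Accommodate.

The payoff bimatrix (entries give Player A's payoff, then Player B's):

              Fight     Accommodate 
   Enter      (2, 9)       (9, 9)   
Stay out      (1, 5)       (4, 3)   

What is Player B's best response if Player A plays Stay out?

Fight

Against Stay out, Player B earns 5 from Fight and 3 from Accommodate.
So Fight is the best response.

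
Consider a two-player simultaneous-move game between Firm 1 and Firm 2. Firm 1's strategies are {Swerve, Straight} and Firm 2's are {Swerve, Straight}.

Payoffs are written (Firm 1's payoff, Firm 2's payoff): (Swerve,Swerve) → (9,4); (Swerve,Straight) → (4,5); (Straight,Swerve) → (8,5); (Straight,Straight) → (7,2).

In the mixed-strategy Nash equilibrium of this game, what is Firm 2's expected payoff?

First find p, the probability Firm 1 plays Swerve, from Firm 2's indifference between Swerve and Straight: 4p + 5(1−p) = 5p + 2(1−p), giving p = 3/4.
Since Firm 2 is indifferent in equilibrium, Firm 2's expected payoff equals the payoff from either column against (3/4, 1/4). Using Swerve: 4(3/4) + 5(1/4) = 17/4.

17/4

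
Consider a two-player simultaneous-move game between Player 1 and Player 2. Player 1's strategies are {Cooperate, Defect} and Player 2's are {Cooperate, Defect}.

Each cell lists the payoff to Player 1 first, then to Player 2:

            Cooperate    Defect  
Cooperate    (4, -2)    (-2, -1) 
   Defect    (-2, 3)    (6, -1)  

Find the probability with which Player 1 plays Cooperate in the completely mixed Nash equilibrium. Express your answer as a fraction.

4/5

Let x be the probability that Player 1 plays Cooperate. In a completely mixed equilibrium, Player 2 must be indifferent between Cooperate and Defect.
Player 2's expected payoff from Cooperate is −2x + 3(1−x); from Defect it is −x − (1−x).
Setting these equal: −5x + 3 = -1, so x = 4/5.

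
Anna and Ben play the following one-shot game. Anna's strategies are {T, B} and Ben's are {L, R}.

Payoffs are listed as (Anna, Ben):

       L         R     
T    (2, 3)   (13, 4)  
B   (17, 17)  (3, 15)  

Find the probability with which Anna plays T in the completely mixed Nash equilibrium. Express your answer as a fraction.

2/3

Let p be the probability that Anna plays T. In a completely mixed equilibrium, Ben must be indifferent between L and R.
Ben's expected payoff from L is 3p + 17(1−p); from R it is 4p + 15(1−p).
Setting these equal: −14p + 17 = −11p + 15, so p = 2/3.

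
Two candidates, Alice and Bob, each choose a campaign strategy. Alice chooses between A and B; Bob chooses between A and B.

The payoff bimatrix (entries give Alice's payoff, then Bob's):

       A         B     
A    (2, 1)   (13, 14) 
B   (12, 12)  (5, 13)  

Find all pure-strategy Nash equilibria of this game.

(A, B)

(A, A): Alice prefers B (12 > 2); Bob prefers B (14 > 1) — not an equilibrium.
(A, B): Alice gets 13 ≥ 5 from B, and Bob gets 14 ≥ 1 from A — Nash equilibrium.
(B, A): Bob prefers B (13 > 12) — not an equilibrium.
(B, B): Alice prefers A (13 > 5) — not an equilibrium.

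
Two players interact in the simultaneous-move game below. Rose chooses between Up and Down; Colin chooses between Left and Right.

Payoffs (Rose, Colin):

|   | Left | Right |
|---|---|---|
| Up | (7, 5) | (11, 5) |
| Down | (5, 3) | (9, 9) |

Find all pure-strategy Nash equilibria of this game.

(Up, Left) and (Up, Right)

(Up, Left): Rose gets 7 ≥ 5 from Down, and Colin gets 5 ≥ 5 from Right — Nash equilibrium.
(Up, Right): Rose gets 11 ≥ 9 from Down, and Colin gets 5 ≥ 5 from Left — Nash equilibrium.
(Down, Left): Rose prefers Up (7 > 5); Colin prefers Right (9 > 3) — not an equilibrium.
(Down, Right): Rose prefers Up (11 > 9) — not an equilibrium.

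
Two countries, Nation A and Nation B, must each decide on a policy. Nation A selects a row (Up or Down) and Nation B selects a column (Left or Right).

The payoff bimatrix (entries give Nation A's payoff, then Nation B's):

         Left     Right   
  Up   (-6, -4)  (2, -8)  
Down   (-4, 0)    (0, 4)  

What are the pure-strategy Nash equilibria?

(Up, Left): Nation A prefers Down (-4 > -6) — not an equilibrium.
(Up, Right): Nation B prefers Left (-4 > -8) — not an equilibrium.
(Down, Left): Nation B prefers Right (4 > 0) — not an equilibrium.
(Down, Right): Nation A prefers Up (2 > 0) — not an equilibrium.

none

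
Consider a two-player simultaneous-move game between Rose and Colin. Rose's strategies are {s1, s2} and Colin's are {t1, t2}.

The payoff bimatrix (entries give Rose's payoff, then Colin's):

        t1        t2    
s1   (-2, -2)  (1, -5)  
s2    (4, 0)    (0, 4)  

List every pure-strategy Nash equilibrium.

(s1, t1): Rose prefers s2 (4 > -2) — not an equilibrium.
(s1, t2): Colin prefers t1 (-2 > -5) — not an equilibrium.
(s2, t1): Colin prefers t2 (4 > 0) — not an equilibrium.
(s2, t2): Rose prefers s1 (1 > 0) — not an equilibrium.

none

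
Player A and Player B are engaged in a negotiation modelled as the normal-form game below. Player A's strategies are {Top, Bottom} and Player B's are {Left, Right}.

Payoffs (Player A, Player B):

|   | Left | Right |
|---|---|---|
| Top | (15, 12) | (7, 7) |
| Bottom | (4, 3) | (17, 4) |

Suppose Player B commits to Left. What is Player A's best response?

Top

Against Left, Player A earns 15 from Top and 4 from Bottom.
So Top is the best response.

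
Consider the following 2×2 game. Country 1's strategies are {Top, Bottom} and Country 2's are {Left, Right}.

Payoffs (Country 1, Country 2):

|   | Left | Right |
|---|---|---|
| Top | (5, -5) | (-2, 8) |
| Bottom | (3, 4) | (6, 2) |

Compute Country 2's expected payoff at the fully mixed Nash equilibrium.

First find p, the probability Country 1 plays Top, from Country 2's indifference between Left and Right: −5p + 4(1−p) = 8p + 2(1−p), giving p = 2/15.
Since Country 2 is indifferent in equilibrium, Country 2's expected payoff equals the payoff from either column against (2/15, 13/15). Using Left: −5(2/15) + 4(13/15) = 14/5.

14/5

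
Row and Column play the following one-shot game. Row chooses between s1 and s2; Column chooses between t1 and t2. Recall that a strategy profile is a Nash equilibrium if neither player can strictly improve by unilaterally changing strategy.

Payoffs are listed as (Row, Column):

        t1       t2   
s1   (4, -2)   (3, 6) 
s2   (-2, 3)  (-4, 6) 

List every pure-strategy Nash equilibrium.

(s1, t2)

(s1, t1): Column prefers t2 (6 > -2) — not an equilibrium.
(s1, t2): Row gets 3 ≥ -4 from s2, and Column gets 6 ≥ -2 from t1 — Nash equilibrium.
(s2, t1): Row prefers s1 (4 > -2); Column prefers t2 (6 > 3) — not an equilibrium.
(s2, t2): Row prefers s1 (3 > -4) — not an equilibrium.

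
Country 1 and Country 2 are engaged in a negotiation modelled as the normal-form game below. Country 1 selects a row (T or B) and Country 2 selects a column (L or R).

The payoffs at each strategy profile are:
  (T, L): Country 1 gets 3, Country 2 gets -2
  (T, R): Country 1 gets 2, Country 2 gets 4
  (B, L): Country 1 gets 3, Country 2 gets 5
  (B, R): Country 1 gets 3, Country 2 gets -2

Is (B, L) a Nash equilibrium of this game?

Yes

At (B, L), Country 1 earns 3; switching to T would give 3, so Country 1 has no profitable deviation.
Country 2 earns 5; switching to R would give -2, so Country 2 has no profitable deviation.
Neither player can gain by a unilateral deviation, so this profile is a Nash equilibrium.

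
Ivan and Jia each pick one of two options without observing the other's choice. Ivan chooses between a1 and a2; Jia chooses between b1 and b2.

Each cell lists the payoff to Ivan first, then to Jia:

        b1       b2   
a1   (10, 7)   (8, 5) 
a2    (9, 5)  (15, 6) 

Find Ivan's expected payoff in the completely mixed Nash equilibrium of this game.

39/4

First find q, the probability Jia plays b1, from Ivan's indifference between a1 and a2: 10q + 8(1−q) = 9q + 15(1−q), giving q = 7/8.
Since Ivan is indifferent in equilibrium, Ivan's expected payoff equals the payoff from either row against (7/8, 1/8). Using a1: 10(7/8) + 8(1/8) = 39/4.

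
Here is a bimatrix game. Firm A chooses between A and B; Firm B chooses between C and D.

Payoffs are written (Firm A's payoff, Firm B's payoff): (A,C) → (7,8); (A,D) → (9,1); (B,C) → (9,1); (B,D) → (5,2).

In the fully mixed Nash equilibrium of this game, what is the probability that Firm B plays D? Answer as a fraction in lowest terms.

1/3

Let c be the probability that Firm B plays C. In a completely mixed equilibrium, Firm A must be indifferent between A and B.
Firm A's expected payoff from A is 7c + 9(1−c); from B it is 9c + 5(1−c).
Setting these equal: −2c + 9 = 4c + 5, so c = 2/3.
Therefore Firm B plays D with probability 1 − 2/3 = 1/3.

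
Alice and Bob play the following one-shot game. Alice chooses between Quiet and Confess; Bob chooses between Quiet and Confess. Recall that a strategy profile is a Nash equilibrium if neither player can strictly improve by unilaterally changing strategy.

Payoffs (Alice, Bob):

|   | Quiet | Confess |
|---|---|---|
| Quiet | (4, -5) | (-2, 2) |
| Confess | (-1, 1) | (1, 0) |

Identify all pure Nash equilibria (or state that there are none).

(Quiet, Quiet): Bob prefers Confess (2 > -5) — not an equilibrium.
(Quiet, Confess): Alice prefers Confess (1 > -2) — not an equilibrium.
(Confess, Quiet): Alice prefers Quiet (4 > -1) — not an equilibrium.
(Confess, Confess): Bob prefers Quiet (1 > 0) — not an equilibrium.

none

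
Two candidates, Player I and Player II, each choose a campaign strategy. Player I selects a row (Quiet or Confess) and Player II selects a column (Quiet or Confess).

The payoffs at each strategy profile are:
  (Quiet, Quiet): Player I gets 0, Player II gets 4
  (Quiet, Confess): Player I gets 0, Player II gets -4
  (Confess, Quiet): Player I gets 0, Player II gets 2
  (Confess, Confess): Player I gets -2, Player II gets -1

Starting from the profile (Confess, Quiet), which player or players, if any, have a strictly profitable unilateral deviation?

Neither

Player I at (Confess, Quiet) earns 0; deviating to Quiet yields 0 — not better.
Player II earns 2; deviating to Confess yields -1 — not better.
Neither player can strictly improve; the profile is a Nash equilibrium.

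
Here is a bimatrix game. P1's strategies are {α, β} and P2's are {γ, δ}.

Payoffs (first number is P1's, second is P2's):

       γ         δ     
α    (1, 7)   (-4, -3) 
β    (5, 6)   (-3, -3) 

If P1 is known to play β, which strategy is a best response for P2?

γ

Against β, P2 earns 6 from γ and -3 from δ.
So γ is the best response.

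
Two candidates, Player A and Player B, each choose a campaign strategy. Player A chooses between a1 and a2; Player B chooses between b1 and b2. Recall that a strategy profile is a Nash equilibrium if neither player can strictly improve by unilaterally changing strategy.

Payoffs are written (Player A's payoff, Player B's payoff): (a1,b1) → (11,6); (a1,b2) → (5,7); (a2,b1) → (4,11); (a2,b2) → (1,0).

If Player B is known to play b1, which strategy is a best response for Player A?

Against b1, Player A earns 11 from a1 and 4 from a2.
So a1 is the best response.

a1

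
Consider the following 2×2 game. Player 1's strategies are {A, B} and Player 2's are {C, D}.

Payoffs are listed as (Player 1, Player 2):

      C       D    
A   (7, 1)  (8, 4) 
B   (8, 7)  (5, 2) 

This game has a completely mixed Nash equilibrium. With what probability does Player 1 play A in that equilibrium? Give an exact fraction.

5/8

Let p be the probability that Player 1 plays A. In a completely mixed equilibrium, Player 2 must be indifferent between C and D.
Player 2's expected payoff from C is p + 7(1−p); from D it is 4p + 2(1−p).
Setting these equal: −6p + 7 = 2p + 2, so p = 5/8.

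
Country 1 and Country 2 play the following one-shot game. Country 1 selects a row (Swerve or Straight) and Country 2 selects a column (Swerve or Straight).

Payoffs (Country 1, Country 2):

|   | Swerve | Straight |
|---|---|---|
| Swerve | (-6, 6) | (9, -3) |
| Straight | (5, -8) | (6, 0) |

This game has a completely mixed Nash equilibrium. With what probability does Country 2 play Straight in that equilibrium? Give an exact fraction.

11/14

Let q be the probability that Country 2 plays Swerve. In a completely mixed equilibrium, Country 1 must be indifferent between Swerve and Straight.
Country 1's expected payoff from Swerve is −6q + 9(1−q); from Straight it is 5q + 6(1−q).
Setting these equal: −15q + 9 = −q + 6, so q = 3/14.
Therefore Country 2 plays Straight with probability 1 − 3/14 = 11/14.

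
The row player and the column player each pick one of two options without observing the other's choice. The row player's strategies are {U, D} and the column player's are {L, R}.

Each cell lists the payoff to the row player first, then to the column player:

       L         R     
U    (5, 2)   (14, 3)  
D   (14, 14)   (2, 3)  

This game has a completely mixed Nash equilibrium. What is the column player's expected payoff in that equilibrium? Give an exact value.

First find p, the probability the row player plays U, from the column player's indifference between L and R: 2p + 14(1−p) = 3p + 3(1−p), giving p = 11/12.
Since the column player is indifferent in equilibrium, the column player's expected payoff equals the payoff from either column against (11/12, 1/12). Using L: 2(11/12) + 14(1/12) = 3.

3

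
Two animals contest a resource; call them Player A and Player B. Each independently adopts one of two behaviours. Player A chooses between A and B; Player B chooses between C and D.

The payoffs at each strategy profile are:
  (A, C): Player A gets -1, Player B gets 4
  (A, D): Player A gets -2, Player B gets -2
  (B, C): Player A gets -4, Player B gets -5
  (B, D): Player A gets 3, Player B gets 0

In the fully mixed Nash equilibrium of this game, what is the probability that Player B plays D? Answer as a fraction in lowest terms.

3/8

Let q be the probability that Player B plays C. In a completely mixed equilibrium, Player A must be indifferent between A and B.
Player A's expected payoff from A is −q − 2(1−q); from B it is −4q + 3(1−q).
Setting these equal: q − 2 = −7q + 3, so q = 5/8.
Therefore Player B plays D with probability 1 − 5/8 = 3/8.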